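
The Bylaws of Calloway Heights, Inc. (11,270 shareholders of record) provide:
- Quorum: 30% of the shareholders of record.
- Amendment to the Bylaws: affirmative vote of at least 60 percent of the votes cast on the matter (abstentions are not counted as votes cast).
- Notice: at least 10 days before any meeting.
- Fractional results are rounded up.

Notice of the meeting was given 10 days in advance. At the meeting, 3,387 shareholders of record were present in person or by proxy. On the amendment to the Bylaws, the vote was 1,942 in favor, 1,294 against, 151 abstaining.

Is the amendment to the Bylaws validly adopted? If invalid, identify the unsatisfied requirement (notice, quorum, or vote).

Notice: 10 days given; 10 required. Satisfied.
Quorum: 30% of 11,270 = 3,381; 3,387 present. Satisfied.
Vote: requires three-fifths of the votes cast (3,387 − 151 abstaining = 3,236); 3/5 of 3236 = 1941.60, rounded up to 1942, so 1,942 needed; 1,942 in favor. Satisfied.

Valid — all requirements satisfied.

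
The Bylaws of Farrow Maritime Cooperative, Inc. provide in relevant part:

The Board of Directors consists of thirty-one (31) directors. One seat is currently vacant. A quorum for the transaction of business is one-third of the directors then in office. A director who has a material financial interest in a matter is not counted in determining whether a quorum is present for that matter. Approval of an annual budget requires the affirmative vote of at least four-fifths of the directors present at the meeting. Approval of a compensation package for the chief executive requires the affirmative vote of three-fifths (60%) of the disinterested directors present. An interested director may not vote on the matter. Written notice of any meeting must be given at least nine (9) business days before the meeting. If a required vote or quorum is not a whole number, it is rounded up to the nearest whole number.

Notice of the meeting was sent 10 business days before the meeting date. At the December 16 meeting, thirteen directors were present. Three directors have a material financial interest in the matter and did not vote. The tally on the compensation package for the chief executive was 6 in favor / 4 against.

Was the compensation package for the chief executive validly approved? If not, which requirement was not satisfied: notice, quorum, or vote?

Notice: 10 business days given; 9 required (10 ≥ 9). Satisfied.
Quorum: 13 present, but the 3 interested directors do not count, leaving 10. Quorum is 10. Satisfied.
Vote: the compensation package for the chief executive requires three-fifths of the disinterested directors present (13 − 3 = 10). 3/5 of 10 = 6, so 6 affirmative votes are needed; 6 voted in favor. Satisfied.

Valid — all requirements satisfied.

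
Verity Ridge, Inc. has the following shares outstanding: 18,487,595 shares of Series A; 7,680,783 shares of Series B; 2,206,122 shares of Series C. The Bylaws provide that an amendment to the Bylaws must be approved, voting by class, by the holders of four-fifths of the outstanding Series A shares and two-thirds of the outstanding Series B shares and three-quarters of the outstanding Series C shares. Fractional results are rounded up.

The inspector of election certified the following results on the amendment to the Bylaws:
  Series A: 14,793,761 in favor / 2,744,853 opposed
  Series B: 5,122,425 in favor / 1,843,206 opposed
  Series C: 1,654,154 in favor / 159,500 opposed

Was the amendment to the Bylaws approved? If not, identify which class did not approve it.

Series A: 4/5 of 18487595 = 14790076; 14,790,076 required, 14,793,761 in favor — approved.
Series B: 2/3 of 7680783 = 5120522; 5,120,522 required, 5,122,425 in favor — approved.
Series C: 3/4 of 2206122 = 1654591.50, rounded up to 1654592; 1,654,592 required, 1,654,154 in favor — not approved.

Not approved — the Series C shares did not give the required vote.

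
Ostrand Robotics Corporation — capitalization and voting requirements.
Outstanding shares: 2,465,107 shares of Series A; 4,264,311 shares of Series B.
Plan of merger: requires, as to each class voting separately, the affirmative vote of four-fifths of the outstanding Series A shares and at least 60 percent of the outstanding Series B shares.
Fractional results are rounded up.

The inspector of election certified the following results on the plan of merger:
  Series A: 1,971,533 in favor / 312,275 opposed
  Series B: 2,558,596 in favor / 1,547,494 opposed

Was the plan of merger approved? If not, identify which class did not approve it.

Not approved — the Series A shares did not give the required vote.

Series A: 4/5 of 2465107 = 1972085.60, rounded up to 1972086; 1,972,086 required, 1,971,533 in favor — not approved.
Series B: 3/5 of 4264311 = 2558586.60, rounded up to 2558587; 2,558,587 required, 2,558,596 in favor — approved.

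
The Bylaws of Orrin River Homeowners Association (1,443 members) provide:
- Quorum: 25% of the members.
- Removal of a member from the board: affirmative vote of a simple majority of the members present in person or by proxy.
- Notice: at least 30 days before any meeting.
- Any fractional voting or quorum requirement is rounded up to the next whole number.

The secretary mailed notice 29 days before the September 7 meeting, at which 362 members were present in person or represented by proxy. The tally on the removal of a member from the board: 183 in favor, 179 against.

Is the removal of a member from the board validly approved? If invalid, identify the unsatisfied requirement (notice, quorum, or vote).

Notice: 29 days given; 30 required. Not satisfied.
Quorum: 25% of 1,443 = 360.75, rounded up to 361; 362 present. Satisfied.
Vote: requires a majority of those present (362); a majority of 362 is 182, so 182 needed; 183 in favor. Satisfied.

Invalid — notice requirement not satisfied.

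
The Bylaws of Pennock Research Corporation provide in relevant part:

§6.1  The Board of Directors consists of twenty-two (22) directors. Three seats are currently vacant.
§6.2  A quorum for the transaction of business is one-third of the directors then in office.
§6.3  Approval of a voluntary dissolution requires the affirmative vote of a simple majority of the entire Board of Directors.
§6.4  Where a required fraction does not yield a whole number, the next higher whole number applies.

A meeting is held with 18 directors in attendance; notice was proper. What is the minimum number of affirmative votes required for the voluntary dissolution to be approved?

12

The voluntary dissolution requires a majority of the entire Board of Directors (22).
A majority of 22 is 12.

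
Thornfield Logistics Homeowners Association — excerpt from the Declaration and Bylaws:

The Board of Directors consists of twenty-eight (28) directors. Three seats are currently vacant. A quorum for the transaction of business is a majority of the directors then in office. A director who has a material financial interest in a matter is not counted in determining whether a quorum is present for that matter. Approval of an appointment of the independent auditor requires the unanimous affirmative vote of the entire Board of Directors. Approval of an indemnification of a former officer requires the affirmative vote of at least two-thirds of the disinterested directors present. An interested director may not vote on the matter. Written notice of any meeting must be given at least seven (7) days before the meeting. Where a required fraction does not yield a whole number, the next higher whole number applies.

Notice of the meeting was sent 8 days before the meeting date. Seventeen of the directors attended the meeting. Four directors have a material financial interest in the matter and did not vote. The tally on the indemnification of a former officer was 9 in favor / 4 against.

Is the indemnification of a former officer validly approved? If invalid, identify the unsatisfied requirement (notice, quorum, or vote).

Notice: 8 days given; 7 required (8 ≥ 7). Satisfied.
Quorum: 17 present, but the 4 interested directors do not count, leaving 13. Quorum is 13. Satisfied.
Vote: the indemnification of a former officer requires two-thirds of the disinterested directors present (17 − 4 = 13). 2/3 of 13 = 8.67, rounded up to 9, so 9 affirmative votes are needed; 9 voted in favor. Satisfied.

Valid — all requirements satisfied.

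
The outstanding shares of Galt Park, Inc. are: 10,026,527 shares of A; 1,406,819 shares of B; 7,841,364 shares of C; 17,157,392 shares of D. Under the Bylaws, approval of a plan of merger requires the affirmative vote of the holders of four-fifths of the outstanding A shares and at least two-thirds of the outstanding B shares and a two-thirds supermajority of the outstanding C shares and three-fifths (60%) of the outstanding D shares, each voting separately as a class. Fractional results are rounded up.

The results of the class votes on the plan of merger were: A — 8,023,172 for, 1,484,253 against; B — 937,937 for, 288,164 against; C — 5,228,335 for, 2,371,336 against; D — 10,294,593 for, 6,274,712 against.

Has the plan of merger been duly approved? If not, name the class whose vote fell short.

A: 4/5 of 10026527 = 8021221.60, rounded up to 8021222; 8,021,222 required, 8,023,172 in favor — approved.
B: 2/3 of 1406819 = 937879.33, rounded up to 937880; 937,880 required, 937,937 in favor — approved.
C: 2/3 of 7841364 = 5227576; 5,227,576 required, 5,228,335 in favor — approved.
D: 3/5 of 17157392 = 10294435.20, rounded up to 10294436; 10,294,436 required, 10,294,593 in favor — approved.

Approved — every class gave the required vote.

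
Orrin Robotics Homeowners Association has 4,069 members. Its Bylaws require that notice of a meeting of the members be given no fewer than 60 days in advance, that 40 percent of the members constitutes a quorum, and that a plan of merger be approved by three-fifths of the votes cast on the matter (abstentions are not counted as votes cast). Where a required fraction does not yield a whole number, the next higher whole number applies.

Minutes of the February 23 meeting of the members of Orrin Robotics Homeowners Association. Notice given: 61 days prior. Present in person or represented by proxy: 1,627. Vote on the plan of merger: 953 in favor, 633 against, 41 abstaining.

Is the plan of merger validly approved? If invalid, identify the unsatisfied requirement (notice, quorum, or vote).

Invalid — quorum requirement not satisfied.

Notice: 61 days given; 60 required. Satisfied.
Quorum: 40% of 4,069 = 1,627.60, rounded up to 1,628; 1,627 present. Not satisfied.
Vote: requires three-fifths of the votes cast (1,627 − 41 abstaining = 1,586); 3/5 of 1586 = 951.60, rounded up to 952, so 952 needed; 953 in favor. Satisfied.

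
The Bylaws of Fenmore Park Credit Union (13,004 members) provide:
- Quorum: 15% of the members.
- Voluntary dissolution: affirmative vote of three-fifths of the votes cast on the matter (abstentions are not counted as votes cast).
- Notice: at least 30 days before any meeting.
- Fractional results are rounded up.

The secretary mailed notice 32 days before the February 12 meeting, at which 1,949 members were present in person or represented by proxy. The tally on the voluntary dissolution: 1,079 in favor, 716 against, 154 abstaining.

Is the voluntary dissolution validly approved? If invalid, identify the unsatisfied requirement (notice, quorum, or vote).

Invalid — quorum requirement not satisfied.

Notice: 32 days given; 30 required. Satisfied.
Quorum: 15% of 13,004 = 1,950.60, rounded up to 1,951; 1,949 present. Not satisfied.
Vote: requires three-fifths of the votes cast (1,949 − 154 abstaining = 1,795); 3/5 of 1795 = 1077, so 1,077 needed; 1,079 in favor. Satisfied.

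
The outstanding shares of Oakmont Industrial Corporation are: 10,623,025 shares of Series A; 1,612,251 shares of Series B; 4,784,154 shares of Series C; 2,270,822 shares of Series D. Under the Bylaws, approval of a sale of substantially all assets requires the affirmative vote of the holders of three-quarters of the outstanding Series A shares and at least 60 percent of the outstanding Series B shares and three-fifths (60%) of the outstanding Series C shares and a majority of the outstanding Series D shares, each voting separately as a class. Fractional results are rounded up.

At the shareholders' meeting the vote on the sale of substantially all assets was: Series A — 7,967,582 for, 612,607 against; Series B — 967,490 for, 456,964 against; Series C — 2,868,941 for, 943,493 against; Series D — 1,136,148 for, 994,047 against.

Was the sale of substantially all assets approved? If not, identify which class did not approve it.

Series A: 3/4 of 10623025 = 7967268.75, rounded up to 7967269; 7,967,269 required, 7,967,582 in favor — approved.
Series B: 3/5 of 1612251 = 967350.60, rounded up to 967351; 967,351 required, 967,490 in favor — approved.
Series C: 3/5 of 4784154 = 2870492.40, rounded up to 2870493; 2,870,493 required, 2,868,941 in favor — not approved.
Series D: a majority of 2270822 is 1135412; 1,135,412 required, 1,136,148 in favor — approved.

Not approved — the Series C shares did not give the required vote.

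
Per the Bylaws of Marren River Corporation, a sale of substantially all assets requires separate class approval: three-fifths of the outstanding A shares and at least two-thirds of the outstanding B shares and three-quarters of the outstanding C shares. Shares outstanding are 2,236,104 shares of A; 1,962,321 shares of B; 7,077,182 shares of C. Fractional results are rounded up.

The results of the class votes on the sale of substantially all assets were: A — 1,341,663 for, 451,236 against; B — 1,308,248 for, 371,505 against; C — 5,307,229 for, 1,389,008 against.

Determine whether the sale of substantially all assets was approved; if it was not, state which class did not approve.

Not approved — the C shares did not give the required vote.

A: 3/5 of 2236104 = 1341662.40, rounded up to 1341663; 1,341,663 required, 1,341,663 in favor — approved.
B: 2/3 of 1962321 = 1308214; 1,308,214 required, 1,308,248 in favor — approved.
C: 3/4 of 7077182 = 5307886.50, rounded up to 5307887; 5,307,887 required, 5,307,229 in favor — not approved.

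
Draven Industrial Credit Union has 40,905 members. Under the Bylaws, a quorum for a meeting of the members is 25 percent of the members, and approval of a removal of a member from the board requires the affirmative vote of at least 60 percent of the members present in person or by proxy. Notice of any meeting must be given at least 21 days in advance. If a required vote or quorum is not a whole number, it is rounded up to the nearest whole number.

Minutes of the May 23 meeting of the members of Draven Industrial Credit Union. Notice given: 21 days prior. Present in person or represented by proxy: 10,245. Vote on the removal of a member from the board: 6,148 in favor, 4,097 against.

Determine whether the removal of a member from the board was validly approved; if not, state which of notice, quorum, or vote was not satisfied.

Notice: 21 days given; 21 required. Satisfied.
Quorum: 25% of 40,905 = 10,226.25, rounded up to 10,227; 10,245 present. Satisfied.
Vote: requires three-fifths of those present (10,245); 3/5 of 10245 = 6147, so 6,147 needed; 6,148 in favor. Satisfied.

Valid — all requirements satisfied.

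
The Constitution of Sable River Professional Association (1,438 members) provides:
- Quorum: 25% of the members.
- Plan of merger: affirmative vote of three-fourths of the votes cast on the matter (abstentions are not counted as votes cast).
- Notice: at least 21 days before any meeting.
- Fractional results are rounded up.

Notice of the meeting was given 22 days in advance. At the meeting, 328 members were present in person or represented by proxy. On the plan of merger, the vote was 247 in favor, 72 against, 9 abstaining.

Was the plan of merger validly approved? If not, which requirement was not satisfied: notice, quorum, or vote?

Notice: 22 days given; 21 required. Satisfied.
Quorum: 25% of 1,438 = 359.50, rounded up to 360; 328 present. Not satisfied.
Vote: requires three-fourths of the votes cast (328 − 9 abstaining = 319); 3/4 of 319 = 239.25, rounded up to 240, so 240 needed; 247 in favor. Satisfied.

Invalid — quorum requirement not satisfied.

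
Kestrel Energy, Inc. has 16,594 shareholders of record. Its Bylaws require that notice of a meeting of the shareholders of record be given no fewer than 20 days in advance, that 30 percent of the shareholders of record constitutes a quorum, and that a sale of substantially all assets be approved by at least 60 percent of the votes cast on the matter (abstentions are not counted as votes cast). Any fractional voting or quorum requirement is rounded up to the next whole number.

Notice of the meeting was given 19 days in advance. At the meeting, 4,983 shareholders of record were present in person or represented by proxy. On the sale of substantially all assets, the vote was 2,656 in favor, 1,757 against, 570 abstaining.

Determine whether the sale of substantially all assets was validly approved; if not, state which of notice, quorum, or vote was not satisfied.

Invalid — notice requirement not satisfied.

Notice: 19 days given; 20 required. Not satisfied.
Quorum: 30% of 16,594 = 4,978.20, rounded up to 4,979; 4,983 present. Satisfied.
Vote: requires three-fifths of the votes cast (4,983 − 570 abstaining = 4,413); 3/5 of 4413 = 2647.80, rounded up to 2648, so 2,648 needed; 2,656 in favor. Satisfied.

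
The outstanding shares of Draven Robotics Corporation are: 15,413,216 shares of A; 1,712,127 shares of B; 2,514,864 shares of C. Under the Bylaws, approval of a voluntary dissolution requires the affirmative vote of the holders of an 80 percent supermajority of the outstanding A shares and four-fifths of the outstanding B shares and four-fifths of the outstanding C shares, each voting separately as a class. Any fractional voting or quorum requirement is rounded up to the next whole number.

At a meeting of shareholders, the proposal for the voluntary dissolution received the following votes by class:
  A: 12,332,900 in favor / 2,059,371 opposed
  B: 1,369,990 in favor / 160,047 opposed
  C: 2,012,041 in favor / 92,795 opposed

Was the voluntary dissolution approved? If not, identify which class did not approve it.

A: 4/5 of 15413216 = 12330572.80, rounded up to 12330573; 12,330,573 required, 12,332,900 in favor — approved.
B: 4/5 of 1712127 = 1369701.60, rounded up to 1369702; 1,369,702 required, 1,369,990 in favor — approved.
C: 4/5 of 2514864 = 2011891.20, rounded up to 2011892; 2,011,892 required, 2,012,041 in favor — approved.

Approved — every class gave the required vote.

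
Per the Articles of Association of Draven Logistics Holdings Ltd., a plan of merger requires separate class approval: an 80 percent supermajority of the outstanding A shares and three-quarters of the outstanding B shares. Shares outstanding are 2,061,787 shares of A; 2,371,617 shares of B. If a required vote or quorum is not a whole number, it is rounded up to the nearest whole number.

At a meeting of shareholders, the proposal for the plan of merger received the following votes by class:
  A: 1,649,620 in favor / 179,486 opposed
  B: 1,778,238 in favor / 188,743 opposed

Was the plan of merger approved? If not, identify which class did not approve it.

Not approved — the B shares did not give the required vote.

A: 4/5 of 2061787 = 1649429.60, rounded up to 1649430; 1,649,430 required, 1,649,620 in favor — approved.
B: 3/4 of 2371617 = 1778712.75, rounded up to 1778713; 1,778,713 required, 1,778,238 in favor — not approved.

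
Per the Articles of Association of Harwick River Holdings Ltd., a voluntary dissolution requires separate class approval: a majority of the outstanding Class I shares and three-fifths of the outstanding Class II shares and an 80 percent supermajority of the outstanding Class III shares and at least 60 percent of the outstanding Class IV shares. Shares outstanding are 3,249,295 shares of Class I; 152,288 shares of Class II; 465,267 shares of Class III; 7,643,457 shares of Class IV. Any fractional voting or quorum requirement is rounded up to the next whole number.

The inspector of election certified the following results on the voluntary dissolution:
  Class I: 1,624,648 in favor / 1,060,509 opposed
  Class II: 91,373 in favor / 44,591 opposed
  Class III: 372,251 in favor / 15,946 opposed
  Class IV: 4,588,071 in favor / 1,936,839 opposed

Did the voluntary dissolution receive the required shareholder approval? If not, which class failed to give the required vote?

Class I: a majority of 3249295 is 1624648; 1,624,648 required, 1,624,648 in favor — approved.
Class II: 3/5 of 152288 = 91372.80, rounded up to 91373; 91,373 required, 91,373 in favor — approved.
Class III: 4/5 of 465267 = 372213.60, rounded up to 372214; 372,214 required, 372,251 in favor — approved.
Class IV: 3/5 of 7643457 = 4586074.20, rounded up to 4586075; 4,586,075 required, 4,588,071 in favor — approved.

Approved — every class gave the required vote.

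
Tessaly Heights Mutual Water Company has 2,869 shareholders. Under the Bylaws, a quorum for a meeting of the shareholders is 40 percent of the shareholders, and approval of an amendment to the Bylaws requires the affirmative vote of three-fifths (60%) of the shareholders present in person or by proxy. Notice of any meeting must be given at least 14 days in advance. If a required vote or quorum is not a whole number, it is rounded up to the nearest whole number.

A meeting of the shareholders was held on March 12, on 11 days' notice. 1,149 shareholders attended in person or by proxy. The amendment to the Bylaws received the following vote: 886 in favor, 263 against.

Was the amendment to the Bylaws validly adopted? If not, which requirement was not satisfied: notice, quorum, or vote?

Notice: 11 days given; 14 required. Not satisfied.
Quorum: 40% of 2,869 = 1,147.60, rounded up to 1,148; 1,149 present. Satisfied.
Vote: requires three-fifths of those present (1,149); 3/5 of 1149 = 689.40, rounded up to 690, so 690 needed; 886 in favor. Satisfied.

Invalid — notice requirement not satisfied.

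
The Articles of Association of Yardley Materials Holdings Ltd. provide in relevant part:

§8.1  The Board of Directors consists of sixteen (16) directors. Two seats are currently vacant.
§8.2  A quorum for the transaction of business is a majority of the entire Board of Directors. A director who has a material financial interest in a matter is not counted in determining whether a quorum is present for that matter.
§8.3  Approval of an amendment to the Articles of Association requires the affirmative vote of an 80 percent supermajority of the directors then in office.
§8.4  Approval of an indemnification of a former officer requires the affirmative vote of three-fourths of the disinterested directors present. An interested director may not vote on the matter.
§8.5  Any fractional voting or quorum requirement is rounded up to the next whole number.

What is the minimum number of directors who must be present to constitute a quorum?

A majority of 16 is 9.

9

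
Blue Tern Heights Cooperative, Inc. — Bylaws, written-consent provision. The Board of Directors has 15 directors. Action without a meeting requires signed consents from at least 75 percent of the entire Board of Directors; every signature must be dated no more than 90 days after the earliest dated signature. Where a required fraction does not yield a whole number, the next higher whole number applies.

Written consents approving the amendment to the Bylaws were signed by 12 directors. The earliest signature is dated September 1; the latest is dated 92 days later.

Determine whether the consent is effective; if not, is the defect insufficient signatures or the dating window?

Not effective — dating-window requirement not satisfied.

Signatures required: at least 75 percent of 15 — 3/4 of 15 = 11.25, rounded up to 12, so 12 needed; 12 signed. Sufficient.
Dating window: the latest signature is 92 days after the earliest; the limit is 90 days. Outside the window.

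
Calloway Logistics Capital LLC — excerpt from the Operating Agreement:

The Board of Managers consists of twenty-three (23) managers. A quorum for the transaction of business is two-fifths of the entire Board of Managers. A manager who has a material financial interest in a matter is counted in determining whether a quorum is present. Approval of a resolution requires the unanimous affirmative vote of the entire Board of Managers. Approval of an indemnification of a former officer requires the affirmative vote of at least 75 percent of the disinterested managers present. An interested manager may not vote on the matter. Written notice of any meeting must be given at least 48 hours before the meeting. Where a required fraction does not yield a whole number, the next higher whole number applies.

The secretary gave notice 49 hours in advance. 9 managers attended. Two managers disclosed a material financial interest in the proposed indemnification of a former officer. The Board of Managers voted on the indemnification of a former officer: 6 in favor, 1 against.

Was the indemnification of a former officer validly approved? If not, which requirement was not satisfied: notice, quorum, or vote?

Notice: 49 hours given; 48 required (49 ≥ 48). Satisfied.
Quorum: 9 present (interested managers count toward quorum); quorum is 10. Not satisfied.
Vote: the indemnification of a former officer requires three-fourths of the disinterested managers present (9 − 2 = 7). 3/4 of 7 = 5.25, rounded up to 6, so 6 affirmative votes are needed; 6 voted in favor. Satisfied. (Moot — without a quorum no business can be validly transacted.)

Invalid — quorum requirement not satisfied.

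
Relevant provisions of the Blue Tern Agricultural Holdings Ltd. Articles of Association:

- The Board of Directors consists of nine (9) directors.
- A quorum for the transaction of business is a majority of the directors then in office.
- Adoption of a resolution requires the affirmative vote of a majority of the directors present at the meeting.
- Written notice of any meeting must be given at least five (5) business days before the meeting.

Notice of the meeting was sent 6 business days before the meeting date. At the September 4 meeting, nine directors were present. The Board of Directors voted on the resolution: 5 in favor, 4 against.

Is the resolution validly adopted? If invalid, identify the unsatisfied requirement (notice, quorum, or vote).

Valid — all requirements satisfied.

Notice: 6 business days given; 5 required (6 ≥ 5). Satisfied.
Quorum: 9 present; quorum is 5. Satisfied.
Vote: the resolution requires a majority of the directors present (9). A majority of 9 is 5, so 5 affirmative votes are needed; 5 voted in favor. Satisfied.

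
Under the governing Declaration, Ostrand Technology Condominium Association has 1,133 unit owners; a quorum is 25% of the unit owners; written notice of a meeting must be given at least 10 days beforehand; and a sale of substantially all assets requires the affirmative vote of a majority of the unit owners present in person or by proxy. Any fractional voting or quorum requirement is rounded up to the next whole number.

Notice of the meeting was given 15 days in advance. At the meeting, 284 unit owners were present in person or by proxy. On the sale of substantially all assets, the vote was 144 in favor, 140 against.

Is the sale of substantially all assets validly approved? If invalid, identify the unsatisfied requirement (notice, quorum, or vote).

Notice: 15 days given; 10 required. Satisfied.
Quorum: 25% of 1,133 = 283.25, rounded up to 284; 284 present. Satisfied.
Vote: requires a majority of those present (284); a majority of 284 is 143, so 143 needed; 144 in favor. Satisfied.

Valid — all requirements satisfied.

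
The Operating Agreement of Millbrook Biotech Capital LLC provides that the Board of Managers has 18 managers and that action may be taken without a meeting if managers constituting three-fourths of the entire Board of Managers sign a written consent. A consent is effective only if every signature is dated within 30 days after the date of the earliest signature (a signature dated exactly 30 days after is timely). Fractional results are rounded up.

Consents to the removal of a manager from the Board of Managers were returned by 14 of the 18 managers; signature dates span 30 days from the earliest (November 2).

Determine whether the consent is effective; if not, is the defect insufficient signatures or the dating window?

Signatures required: three-fourths of 18 — 3/4 of 18 = 13.50, rounded up to 14, so 14 needed; 14 signed. Sufficient.
Dating window: the latest signature is 30 days after the earliest; the limit is 30 days. Within the window.

Effective — both the signature and dating-window requirements are satisfied.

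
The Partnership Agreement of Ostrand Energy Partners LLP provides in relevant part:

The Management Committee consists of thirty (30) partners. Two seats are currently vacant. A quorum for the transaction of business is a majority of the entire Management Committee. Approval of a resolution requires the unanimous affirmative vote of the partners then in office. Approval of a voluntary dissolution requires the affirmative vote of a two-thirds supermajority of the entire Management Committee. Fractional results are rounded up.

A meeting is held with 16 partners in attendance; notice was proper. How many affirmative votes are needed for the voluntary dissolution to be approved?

The voluntary dissolution requires two-thirds of the entire Management Committee (30).
2/3 of 30 = 20.
(Only 16 can vote, so the voluntary dissolution cannot pass at this meeting, but the required vote is still 20.)

20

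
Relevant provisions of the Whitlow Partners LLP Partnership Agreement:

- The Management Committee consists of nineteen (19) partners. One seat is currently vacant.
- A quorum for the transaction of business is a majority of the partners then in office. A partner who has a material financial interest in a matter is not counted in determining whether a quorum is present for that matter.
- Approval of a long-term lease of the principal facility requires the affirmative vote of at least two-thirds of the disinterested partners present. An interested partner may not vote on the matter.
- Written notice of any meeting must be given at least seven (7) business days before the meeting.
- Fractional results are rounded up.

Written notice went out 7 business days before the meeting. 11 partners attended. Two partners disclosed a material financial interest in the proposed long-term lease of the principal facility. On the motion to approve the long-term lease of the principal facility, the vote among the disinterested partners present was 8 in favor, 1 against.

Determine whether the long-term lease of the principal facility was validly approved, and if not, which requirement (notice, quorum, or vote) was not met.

Notice: 7 business days given; 7 required (7 ≥ 7). Satisfied.
Quorum: 11 present, but the 2 interested partners do not count, leaving 9. Quorum is 10. Not satisfied.
Vote: the long-term lease of the principal facility requires two-thirds of the disinterested partners present (11 − 2 = 9). 2/3 of 9 = 6, so 6 affirmative votes are needed; 8 voted in favor. Satisfied. (Moot — without a quorum no business can be validly transacted.)

Invalid — quorum requirement not satisfied.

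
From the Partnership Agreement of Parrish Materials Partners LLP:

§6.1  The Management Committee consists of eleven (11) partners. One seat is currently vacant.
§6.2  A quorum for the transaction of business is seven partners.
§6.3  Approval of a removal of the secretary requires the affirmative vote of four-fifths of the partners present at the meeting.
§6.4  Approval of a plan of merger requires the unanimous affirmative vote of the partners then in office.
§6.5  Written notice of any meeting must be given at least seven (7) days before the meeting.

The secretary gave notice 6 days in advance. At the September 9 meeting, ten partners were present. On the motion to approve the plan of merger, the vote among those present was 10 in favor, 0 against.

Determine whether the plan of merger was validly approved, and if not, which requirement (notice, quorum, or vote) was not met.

Invalid — notice requirement not satisfied.

Notice: 6 days given; 7 required (6 < 7). Not satisfied.
Quorum: 10 present; quorum is 7. Satisfied.
Vote: the plan of merger requires the unanimous vote of the partners then in office (10). Unanimous means all 10, so 10 affirmative votes are needed; 10 voted in favor. Satisfied.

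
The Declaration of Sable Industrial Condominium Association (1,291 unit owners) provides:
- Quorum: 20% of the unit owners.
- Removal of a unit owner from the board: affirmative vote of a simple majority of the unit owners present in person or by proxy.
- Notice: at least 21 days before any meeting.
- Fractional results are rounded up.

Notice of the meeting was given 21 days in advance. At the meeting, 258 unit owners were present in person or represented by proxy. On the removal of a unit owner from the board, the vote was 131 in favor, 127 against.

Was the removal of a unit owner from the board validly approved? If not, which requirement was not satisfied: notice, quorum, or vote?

Invalid — quorum requirement not satisfied.

Notice: 21 days given; 21 required. Satisfied.
Quorum: 20% of 1,291 = 258.20, rounded up to 259; 258 present. Not satisfied.
Vote: requires a majority of those present (258); a majority of 258 is 130, so 130 needed; 131 in favor. Satisfied.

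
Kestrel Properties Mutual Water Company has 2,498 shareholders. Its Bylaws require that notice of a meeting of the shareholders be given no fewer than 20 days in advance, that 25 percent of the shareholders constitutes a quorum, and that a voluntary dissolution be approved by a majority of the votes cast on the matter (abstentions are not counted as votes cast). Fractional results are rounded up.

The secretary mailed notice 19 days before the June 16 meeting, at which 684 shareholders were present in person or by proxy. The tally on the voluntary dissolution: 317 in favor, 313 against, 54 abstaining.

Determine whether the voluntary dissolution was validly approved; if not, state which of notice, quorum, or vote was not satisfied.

Notice: 19 days given; 20 required. Not satisfied.
Quorum: 25% of 2,498 = 624.50, rounded up to 625; 684 present. Satisfied.
Vote: requires a majority of the votes cast (684 − 54 abstaining = 630); a majority of 630 is 316, so 316 needed; 317 in favor. Satisfied.

Invalid — notice requirement not satisfied.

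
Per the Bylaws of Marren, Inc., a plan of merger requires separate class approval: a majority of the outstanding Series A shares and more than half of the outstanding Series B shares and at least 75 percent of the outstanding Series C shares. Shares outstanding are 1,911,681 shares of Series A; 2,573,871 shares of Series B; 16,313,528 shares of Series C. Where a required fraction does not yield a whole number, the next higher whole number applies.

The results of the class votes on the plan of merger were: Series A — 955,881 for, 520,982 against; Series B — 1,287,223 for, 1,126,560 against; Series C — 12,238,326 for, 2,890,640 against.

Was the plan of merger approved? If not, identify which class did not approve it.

Approved — every class gave the required vote.

Series A: a majority of 1911681 is 955841; 955,841 required, 955,881 in favor — approved.
Series B: a majority of 2573871 is 1286936; 1,286,936 required, 1,287,223 in favor — approved.
Series C: 3/4 of 16313528 = 12235146; 12,235,146 required, 12,238,326 in favor — approved.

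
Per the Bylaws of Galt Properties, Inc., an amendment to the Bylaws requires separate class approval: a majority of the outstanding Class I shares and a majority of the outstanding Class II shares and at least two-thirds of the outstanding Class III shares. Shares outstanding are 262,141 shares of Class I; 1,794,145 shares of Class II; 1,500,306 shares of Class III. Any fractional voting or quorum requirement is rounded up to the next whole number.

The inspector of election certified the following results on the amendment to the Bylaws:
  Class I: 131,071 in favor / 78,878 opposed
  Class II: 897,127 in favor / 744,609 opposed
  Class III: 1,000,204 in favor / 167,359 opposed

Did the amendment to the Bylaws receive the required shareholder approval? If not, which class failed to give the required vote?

Approved — every class gave the required vote.

Class I: a majority of 262141 is 131071; 131,071 required, 131,071 in favor — approved.
Class II: a majority of 1794145 is 897073; 897,073 required, 897,127 in favor — approved.
Class III: 2/3 of 1500306 = 1000204; 1,000,204 required, 1,000,204 in favor — approved.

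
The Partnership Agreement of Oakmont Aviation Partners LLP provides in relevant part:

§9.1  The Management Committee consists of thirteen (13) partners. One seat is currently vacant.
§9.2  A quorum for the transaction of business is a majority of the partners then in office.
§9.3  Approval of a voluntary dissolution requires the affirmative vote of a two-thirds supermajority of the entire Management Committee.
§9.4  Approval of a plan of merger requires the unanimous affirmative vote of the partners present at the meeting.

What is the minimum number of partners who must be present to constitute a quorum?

7

A majority of 12 is 7.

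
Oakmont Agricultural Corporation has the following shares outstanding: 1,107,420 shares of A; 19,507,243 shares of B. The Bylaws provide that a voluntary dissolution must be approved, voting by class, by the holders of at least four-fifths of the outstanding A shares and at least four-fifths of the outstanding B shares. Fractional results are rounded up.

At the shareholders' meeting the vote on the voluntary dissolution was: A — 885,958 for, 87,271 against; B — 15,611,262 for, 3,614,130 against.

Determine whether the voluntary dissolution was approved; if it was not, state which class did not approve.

A: 4/5 of 1107420 = 885936; 885,936 required, 885,958 in favor — approved.
B: 4/5 of 19507243 = 15605794.40, rounded up to 15605795; 15,605,795 required, 15,611,262 in favor — approved.

Approved — every class gave the required vote.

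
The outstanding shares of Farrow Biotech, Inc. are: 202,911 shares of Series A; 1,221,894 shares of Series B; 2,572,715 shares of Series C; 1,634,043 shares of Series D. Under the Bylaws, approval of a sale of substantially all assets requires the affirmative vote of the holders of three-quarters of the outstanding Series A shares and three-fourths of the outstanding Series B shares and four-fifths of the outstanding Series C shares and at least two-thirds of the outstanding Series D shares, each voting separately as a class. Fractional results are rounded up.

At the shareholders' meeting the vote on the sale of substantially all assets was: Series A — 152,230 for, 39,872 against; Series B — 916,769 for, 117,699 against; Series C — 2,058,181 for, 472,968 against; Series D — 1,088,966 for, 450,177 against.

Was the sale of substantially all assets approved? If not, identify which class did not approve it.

Not approved — the Series D shares did not give the required vote.

Series A: 3/4 of 202911 = 152183.25, rounded up to 152184; 152,184 required, 152,230 in favor — approved.
Series B: 3/4 of 1221894 = 916420.50, rounded up to 916421; 916,421 required, 916,769 in favor — approved.
Series C: 4/5 of 2572715 = 2058172; 2,058,172 required, 2,058,181 in favor — approved.
Series D: 2/3 of 1634043 = 1089362; 1,089,362 required, 1,088,966 in favor — not approved.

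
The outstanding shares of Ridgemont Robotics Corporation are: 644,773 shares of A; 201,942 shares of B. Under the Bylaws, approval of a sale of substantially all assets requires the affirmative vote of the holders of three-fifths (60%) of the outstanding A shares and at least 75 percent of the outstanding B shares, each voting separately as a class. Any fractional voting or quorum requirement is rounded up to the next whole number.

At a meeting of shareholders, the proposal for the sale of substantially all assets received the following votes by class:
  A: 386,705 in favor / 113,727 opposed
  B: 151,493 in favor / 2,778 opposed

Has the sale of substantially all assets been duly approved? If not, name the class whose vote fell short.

Not approved — the A shares did not give the required vote.

A: 3/5 of 644773 = 386863.80, rounded up to 386864; 386,864 required, 386,705 in favor — not approved.
B: 3/4 of 201942 = 151456.50, rounded up to 151457; 151,457 required, 151,493 in favor — approved.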